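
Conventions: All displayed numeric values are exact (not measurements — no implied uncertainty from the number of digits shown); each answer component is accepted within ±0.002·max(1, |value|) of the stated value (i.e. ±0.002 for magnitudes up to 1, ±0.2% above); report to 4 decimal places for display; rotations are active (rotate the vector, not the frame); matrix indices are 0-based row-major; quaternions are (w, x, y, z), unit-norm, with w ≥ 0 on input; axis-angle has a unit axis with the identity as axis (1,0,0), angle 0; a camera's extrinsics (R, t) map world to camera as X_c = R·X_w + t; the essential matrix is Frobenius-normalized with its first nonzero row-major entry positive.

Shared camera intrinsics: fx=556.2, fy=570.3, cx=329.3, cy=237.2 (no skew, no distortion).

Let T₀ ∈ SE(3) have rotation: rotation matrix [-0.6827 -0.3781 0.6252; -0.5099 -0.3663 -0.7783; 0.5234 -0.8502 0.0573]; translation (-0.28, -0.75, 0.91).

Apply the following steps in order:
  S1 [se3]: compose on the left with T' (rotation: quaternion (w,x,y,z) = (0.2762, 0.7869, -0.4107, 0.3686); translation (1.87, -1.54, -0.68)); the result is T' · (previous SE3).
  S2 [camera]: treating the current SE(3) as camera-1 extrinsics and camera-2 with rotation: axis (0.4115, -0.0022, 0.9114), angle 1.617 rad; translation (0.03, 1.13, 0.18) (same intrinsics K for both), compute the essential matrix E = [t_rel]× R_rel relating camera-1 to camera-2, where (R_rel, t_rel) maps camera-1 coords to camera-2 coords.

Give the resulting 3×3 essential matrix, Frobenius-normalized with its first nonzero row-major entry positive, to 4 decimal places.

matrix = [0.0326 -0.0108 0.2629; -0.4132 -0.5729 -0.0242; -0.0483 0.0718 -0.6501]

after S1 (compose_se3): R=[0.3513 -0.1368 0.9262; 0.1764 0.9812 0.0780; -0.9195 0.1360 0.3689], t=(2.7194, -1.7045, -1.5288)
after S2 (essential): [0.0326 -0.0108 0.2629; -0.4132 -0.5729 -0.0242; -0.0483 0.0718 -0.6501]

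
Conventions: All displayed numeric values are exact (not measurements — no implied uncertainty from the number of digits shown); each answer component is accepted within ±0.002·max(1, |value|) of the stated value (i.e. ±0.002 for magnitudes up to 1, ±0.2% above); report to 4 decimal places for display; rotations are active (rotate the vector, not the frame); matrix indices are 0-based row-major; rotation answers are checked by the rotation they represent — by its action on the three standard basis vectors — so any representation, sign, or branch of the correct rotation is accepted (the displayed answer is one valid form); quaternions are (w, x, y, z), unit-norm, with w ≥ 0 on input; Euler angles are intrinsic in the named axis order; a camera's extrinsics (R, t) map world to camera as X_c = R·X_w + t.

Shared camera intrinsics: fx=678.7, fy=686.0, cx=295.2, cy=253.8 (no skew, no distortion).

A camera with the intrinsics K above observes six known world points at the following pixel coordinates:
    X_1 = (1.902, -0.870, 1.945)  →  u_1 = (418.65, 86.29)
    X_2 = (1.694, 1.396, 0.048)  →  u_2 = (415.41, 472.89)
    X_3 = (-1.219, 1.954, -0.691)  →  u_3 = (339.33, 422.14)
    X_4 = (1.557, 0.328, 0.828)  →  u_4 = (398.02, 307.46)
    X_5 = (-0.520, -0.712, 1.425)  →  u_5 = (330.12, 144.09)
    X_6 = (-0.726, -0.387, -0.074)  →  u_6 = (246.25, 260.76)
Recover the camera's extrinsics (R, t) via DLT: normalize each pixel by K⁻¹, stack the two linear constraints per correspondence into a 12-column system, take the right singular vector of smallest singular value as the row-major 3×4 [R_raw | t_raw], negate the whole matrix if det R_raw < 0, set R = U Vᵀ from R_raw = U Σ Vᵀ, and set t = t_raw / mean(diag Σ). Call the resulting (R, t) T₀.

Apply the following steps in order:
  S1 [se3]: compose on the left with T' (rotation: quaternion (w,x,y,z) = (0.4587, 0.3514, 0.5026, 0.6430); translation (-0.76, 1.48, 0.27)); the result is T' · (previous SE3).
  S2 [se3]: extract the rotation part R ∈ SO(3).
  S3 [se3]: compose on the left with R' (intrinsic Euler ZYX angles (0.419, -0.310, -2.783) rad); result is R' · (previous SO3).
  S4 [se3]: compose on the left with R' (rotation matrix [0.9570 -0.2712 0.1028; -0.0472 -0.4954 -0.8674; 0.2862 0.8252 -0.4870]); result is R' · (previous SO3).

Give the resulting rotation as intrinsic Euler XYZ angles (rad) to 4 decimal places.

source (pnp_recover): camera pose = R=[0.0837 0.6737 0.7343; 0.1914 0.7123 -0.6753; -0.9779 0.1971 -0.0693], t=(-0.1600, 0.4400, 6.7895)
after S1 (compose_se3): R=[-0.9660 -0.2124 -0.1474; -0.2520 0.6466 0.7200; -0.0576 0.7327 -0.6781], t=(5.3881, 3.4962, 2.3800)
after S2 (rot_of_se3): [-0.9660 -0.2124 -0.1474; -0.2520 0.6466 0.7200; -0.0576 0.7327 -0.6781]
after S3 (compose_so3): [-0.9678 0.2114 0.1364; -0.1949 -0.2872 -0.9378; -0.1591 -0.9343 0.3191]
after S4 (compose_so3): [-0.8897 0.1841 0.4177; 0.2802 0.9426 0.1814; -0.3603 0.2784 -0.8903]

rotation (euler_xyz) = (-2.9406, 0.4309, -2.9376)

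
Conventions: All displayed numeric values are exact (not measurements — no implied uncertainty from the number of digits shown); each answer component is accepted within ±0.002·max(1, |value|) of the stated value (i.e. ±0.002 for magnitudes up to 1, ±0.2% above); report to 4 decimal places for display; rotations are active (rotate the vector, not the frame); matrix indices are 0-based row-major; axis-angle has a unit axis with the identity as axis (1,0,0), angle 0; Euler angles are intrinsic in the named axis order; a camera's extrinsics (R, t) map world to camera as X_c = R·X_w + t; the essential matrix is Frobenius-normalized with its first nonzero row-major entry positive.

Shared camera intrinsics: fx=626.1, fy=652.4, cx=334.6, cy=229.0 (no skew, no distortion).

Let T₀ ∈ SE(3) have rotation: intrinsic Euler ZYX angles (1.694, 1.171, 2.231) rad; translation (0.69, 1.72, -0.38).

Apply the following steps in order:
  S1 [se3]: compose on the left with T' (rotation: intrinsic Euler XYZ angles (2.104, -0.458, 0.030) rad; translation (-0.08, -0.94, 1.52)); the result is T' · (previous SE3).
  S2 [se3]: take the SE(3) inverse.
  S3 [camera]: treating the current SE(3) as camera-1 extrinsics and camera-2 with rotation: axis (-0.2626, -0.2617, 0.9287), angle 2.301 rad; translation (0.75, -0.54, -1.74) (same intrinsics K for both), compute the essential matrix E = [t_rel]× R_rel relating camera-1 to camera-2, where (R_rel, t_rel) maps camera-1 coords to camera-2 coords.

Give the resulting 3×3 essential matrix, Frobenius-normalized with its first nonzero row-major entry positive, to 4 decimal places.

after S1 (compose_se3): R=[0.3540 0.3081 0.8830; 0.5386 -0.8390 0.0768; 0.7646 0.4484 -0.4630], t=(0.6604, -1.7738, 3.0482)
after S2 (invert_se3): R=[0.3540 0.5386 0.7646; 0.3081 -0.8390 0.4484; 0.8830 0.0768 -0.4630], t=(-1.6090, -3.0587, 0.9644)
after S3 (essential): [0.1427 -0.2985 -0.5972; -0.6095 0.1743 -0.2776; 0.1722 -0.1204 -0.1044]

matrix = [0.1427 -0.2985 -0.5972; -0.6095 0.1743 -0.2776; 0.1722 -0.1204 -0.1044]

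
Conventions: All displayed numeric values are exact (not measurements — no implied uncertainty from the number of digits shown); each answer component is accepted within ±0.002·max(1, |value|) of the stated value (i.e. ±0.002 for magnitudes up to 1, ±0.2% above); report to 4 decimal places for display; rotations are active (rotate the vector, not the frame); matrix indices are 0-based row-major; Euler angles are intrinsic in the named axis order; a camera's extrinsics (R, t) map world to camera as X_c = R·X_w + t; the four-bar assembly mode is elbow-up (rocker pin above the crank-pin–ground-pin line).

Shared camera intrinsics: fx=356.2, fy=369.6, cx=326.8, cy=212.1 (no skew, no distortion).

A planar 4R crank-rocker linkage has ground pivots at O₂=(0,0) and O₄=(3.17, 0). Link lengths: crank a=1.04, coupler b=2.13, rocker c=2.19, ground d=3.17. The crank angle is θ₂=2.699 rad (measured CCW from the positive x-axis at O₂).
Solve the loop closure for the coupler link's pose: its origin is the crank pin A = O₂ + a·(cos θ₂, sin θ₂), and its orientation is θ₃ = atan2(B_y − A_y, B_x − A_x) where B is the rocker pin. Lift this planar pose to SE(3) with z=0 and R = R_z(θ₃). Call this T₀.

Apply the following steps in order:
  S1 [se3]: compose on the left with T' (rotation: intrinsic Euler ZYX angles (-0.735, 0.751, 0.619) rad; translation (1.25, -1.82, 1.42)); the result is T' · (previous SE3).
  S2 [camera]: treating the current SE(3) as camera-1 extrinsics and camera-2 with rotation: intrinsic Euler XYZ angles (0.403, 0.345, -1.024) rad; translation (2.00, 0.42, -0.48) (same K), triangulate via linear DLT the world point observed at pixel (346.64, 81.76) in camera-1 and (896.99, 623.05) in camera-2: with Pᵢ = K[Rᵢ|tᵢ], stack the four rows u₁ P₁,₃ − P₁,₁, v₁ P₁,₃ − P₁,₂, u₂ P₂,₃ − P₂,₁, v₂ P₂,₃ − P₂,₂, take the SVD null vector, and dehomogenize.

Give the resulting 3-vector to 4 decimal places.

source (fourbar_fk): coupler pose = R=[0.9818 -0.1898 0.0000; 0.1898 0.9818 0.0000; 0.0000 0.0000 1.0000], t=(-0.9398, 0.4454, 0.0000)
after S1 (compose_se3): R=[0.6918 0.7217 0.0232; -0.4170 0.4256 -0.8031; -0.5895 0.5459 0.5954], t=(1.1145, -1.2085, 2.2502)
after S2 (triangulate): (-1.4573, 0.1105, 0.9510)

result = (-1.4573, 0.1105, 0.9510)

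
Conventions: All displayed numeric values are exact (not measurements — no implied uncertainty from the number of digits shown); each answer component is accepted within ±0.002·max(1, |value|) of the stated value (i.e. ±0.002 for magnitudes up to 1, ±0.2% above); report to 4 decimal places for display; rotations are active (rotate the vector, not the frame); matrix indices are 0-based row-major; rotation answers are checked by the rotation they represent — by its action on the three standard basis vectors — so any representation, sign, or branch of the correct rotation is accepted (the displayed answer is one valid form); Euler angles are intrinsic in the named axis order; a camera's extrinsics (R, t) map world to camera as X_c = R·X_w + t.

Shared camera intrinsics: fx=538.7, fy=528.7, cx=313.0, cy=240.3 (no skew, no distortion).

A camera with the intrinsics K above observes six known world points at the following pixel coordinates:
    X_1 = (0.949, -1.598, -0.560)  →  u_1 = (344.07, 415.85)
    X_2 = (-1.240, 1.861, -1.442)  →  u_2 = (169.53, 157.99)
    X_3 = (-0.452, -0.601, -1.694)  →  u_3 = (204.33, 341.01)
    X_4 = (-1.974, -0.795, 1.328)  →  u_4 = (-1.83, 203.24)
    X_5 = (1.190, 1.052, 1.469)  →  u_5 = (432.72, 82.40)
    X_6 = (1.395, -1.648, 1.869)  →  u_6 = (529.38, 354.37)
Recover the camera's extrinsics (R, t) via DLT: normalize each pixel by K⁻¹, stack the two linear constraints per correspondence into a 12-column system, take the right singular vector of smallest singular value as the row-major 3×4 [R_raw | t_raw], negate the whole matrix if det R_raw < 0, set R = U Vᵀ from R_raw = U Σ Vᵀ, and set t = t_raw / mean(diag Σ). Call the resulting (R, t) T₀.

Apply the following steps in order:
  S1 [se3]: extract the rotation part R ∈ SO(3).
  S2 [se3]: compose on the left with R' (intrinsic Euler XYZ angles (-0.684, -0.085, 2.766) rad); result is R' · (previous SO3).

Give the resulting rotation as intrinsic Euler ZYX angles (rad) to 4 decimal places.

rotation (euler_zyx) = (2.8899, 0.0509, -3.0255)

source (pnp_recover): camera pose = R=[0.9698 0.0244 0.2428; 0.1406 -0.8692 -0.4741; 0.1995 0.4939 -0.8463], t=(-0.4401, -0.0300, 5.4201)
after S1 (rot_of_se3): [0.9698 0.0244 0.2428; 0.1406 -0.8692 -0.4741; 0.1995 0.4939 -0.8463]
after S2 (compose_so3): [-0.9672 0.2531 0.0201; 0.2488 0.9605 -0.1248; -0.0509 -0.1157 -0.9920]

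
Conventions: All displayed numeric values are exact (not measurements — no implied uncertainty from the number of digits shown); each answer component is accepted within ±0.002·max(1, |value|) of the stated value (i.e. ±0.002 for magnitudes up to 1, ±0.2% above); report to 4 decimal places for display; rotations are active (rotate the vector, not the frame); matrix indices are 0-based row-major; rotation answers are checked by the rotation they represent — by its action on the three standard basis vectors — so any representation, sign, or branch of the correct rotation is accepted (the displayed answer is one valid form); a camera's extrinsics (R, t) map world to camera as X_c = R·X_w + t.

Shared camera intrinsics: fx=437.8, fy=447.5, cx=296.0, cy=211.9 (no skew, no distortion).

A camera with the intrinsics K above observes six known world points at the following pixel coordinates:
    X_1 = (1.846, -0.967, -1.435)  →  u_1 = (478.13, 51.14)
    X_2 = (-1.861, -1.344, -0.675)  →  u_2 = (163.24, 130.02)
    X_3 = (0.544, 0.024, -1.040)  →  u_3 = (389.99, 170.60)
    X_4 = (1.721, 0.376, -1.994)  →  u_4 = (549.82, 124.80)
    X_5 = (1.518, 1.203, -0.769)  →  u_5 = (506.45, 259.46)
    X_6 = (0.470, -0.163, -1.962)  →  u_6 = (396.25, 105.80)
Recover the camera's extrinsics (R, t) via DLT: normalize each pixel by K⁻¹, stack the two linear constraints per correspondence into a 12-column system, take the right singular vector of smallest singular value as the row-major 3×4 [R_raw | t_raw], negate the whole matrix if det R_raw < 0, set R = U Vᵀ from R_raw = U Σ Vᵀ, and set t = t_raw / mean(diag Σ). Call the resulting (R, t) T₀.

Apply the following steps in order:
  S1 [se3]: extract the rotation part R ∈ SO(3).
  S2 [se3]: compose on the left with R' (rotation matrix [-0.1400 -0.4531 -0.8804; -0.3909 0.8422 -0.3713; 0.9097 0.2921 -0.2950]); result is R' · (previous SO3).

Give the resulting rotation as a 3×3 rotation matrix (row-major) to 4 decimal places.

source (pnp_recover): camera pose = R=[0.9697 0.2443 -0.0062; -0.2229 0.8945 0.3874; 0.1002 -0.3743 0.9219], t=(0.4899, 0.0599, 5.7094)
after S1 (rot_of_se3): [0.9697 0.2443 -0.0062; -0.2229 0.8945 0.3874; 0.1002 -0.3743 0.9219]
after S2 (compose_so3): [-0.1230 -0.1100 -0.9863; -0.6040 0.7969 -0.0136; 0.7874 0.5940 -0.1644]

rotation (matrix) = ((-0.1230, -0.1100, -0.9863), (-0.6040, 0.7969, -0.0136), (0.7874, 0.5940, -0.1644))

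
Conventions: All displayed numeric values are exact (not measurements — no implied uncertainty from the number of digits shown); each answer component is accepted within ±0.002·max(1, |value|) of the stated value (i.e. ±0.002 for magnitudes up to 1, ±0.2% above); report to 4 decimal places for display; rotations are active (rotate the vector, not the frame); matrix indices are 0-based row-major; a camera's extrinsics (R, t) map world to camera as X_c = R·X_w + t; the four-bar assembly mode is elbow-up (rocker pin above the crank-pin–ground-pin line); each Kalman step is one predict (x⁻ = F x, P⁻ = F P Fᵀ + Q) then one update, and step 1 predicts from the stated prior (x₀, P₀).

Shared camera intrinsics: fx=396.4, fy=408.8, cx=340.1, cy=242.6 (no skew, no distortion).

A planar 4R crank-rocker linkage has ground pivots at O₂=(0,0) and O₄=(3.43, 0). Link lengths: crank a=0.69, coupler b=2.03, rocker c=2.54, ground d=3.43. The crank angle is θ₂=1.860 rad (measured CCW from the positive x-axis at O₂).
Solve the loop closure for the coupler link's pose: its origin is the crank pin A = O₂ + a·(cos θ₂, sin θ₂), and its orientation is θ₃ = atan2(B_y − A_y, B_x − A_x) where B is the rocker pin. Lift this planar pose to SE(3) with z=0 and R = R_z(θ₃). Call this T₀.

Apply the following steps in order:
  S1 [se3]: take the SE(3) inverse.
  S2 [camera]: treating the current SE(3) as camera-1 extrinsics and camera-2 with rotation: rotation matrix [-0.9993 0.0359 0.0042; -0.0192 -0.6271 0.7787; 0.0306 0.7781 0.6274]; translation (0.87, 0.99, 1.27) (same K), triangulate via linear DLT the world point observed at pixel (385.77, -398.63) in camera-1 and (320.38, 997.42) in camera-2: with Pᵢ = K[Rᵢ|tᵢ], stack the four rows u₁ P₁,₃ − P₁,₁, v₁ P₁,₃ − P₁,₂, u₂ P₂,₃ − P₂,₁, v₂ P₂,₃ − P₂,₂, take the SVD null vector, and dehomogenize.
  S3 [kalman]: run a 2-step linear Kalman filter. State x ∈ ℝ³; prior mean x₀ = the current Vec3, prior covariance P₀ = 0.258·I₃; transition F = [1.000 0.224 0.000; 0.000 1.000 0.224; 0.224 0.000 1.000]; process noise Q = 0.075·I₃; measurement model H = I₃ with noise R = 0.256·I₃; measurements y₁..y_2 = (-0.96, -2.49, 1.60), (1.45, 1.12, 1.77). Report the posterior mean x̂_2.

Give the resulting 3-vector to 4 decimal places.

result = (0.4418, -0.1253, 1.7438)

source (fourbar_fk): coupler pose = R=[0.8583 -0.5132 0.0000; 0.5132 0.8583 0.0000; 0.0000 0.0000 1.0000], t=(-0.1968, 0.6613, 0.0000)
after S1 (invert_se3): R=[0.8583 0.5132 0.0000; -0.5132 0.8583 0.0000; 0.0000 0.0000 1.0000], t=(-0.1705, -0.6686, 0.0000)
after S2 (triangulate): (0.9103, -0.9153, 1.2249)
after S3 (kf_track): (0.4418, -0.1253, 1.7438)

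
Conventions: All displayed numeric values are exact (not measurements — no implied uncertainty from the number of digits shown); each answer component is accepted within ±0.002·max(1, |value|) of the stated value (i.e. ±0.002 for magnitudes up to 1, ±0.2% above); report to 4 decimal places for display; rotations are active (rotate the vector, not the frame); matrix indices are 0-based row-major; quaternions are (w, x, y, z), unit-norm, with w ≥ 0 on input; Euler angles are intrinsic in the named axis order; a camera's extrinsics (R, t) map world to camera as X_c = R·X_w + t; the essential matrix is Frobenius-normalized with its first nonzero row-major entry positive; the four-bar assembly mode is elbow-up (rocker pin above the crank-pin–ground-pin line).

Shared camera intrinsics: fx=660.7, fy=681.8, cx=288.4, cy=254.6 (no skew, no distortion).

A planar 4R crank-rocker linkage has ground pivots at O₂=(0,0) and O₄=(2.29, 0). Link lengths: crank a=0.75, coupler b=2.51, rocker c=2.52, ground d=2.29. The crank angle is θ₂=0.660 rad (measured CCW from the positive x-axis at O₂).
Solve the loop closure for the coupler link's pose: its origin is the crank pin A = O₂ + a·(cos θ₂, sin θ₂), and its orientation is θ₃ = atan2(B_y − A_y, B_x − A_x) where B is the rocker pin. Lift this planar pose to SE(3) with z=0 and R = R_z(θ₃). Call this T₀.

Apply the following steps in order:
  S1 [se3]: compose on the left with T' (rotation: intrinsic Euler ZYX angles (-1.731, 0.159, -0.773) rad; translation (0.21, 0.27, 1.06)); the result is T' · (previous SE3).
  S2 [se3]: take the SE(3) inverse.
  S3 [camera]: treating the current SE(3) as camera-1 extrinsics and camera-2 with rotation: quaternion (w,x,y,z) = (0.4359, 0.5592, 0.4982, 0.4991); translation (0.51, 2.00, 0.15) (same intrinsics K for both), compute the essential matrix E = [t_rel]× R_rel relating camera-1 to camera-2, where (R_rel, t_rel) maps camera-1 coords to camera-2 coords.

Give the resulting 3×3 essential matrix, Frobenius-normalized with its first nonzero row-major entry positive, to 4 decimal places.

matrix = [0.2428 -0.5875 0.1111; -0.1537 0.2470 -0.0332; -0.6226 -0.2358 0.2338]

source (fourbar_fk): coupler pose = R=[0.5781 -0.8160 0.0000; 0.8160 0.5781 0.0000; 0.0000 0.0000 1.0000], t=(0.5925, 0.4598, 0.0000)
after S1 (compose_se3): R=[0.4999 0.5472 0.6713; -0.5676 0.7924 -0.2233; -0.6541 -0.2694 0.7068], t=(0.4497, -0.3098, 0.6491)
after S2 (invert_se3): R=[0.4999 -0.5676 -0.6541; 0.5472 0.7924 -0.2694; 0.6713 -0.2233 0.7068], t=(0.0239, 0.1743, -0.8299)
after S3 (essential): [0.2428 -0.5875 0.1111; -0.1537 0.2470 -0.0332; -0.6226 -0.2358 0.2338]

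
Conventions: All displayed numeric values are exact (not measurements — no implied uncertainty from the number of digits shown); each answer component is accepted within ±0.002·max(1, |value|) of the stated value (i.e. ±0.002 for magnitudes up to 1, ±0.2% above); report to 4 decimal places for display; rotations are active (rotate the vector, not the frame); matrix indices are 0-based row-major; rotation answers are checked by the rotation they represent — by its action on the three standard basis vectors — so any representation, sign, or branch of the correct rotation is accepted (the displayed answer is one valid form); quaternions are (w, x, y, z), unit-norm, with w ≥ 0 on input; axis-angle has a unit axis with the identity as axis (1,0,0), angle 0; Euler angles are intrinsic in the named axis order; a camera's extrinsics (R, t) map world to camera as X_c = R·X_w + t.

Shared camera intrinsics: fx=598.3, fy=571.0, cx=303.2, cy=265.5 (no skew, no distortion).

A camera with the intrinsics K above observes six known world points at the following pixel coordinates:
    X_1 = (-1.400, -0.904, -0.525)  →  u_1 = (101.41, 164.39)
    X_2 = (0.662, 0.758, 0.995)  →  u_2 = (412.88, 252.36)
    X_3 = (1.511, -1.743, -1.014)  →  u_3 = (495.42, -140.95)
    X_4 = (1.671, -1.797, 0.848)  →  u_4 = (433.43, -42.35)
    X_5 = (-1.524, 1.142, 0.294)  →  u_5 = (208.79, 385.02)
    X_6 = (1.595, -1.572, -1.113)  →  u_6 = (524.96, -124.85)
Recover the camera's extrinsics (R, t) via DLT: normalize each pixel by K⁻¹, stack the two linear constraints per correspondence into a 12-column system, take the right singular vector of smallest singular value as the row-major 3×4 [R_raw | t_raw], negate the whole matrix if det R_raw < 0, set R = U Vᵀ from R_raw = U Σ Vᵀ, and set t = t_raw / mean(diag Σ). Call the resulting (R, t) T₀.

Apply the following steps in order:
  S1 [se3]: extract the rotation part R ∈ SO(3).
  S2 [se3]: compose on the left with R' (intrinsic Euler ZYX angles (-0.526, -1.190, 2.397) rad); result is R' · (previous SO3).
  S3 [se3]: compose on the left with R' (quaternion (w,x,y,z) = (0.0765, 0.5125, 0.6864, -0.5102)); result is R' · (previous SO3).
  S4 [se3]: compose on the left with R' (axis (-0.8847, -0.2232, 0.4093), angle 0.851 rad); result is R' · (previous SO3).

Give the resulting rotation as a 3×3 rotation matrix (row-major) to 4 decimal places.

rotation (matrix) = ((-0.3437, -0.2256, -0.9116), (-0.8549, -0.3265, 0.4032), (-0.3886, 0.9179, -0.0807))

source (pnp_recover): camera pose = R=[0.9379 0.3437 -0.0469; -0.3467 0.9249 -0.1560; -0.0103 0.1626 0.9866], t=(0.2300, -0.4500, 4.7100)
after S1 (rot_of_se3): [0.9379 0.3437 -0.0469; -0.3467 0.9249 -0.1560; -0.0103 0.1626 0.9866]
after S2 (compose_so3): [0.6155 -0.6936 0.3742; -0.0545 -0.5112 -0.8577; 0.7862 0.5076 -0.3524]
after S3 (compose_so3): [-0.6562 -0.2906 -0.6964; -0.2248 -0.8057 0.5480; -0.7203 0.5162 0.4633]
after S4 (compose_so3): [-0.3437 -0.2256 -0.9116; -0.8549 -0.3265 0.4032; -0.3886 0.9179 -0.0807]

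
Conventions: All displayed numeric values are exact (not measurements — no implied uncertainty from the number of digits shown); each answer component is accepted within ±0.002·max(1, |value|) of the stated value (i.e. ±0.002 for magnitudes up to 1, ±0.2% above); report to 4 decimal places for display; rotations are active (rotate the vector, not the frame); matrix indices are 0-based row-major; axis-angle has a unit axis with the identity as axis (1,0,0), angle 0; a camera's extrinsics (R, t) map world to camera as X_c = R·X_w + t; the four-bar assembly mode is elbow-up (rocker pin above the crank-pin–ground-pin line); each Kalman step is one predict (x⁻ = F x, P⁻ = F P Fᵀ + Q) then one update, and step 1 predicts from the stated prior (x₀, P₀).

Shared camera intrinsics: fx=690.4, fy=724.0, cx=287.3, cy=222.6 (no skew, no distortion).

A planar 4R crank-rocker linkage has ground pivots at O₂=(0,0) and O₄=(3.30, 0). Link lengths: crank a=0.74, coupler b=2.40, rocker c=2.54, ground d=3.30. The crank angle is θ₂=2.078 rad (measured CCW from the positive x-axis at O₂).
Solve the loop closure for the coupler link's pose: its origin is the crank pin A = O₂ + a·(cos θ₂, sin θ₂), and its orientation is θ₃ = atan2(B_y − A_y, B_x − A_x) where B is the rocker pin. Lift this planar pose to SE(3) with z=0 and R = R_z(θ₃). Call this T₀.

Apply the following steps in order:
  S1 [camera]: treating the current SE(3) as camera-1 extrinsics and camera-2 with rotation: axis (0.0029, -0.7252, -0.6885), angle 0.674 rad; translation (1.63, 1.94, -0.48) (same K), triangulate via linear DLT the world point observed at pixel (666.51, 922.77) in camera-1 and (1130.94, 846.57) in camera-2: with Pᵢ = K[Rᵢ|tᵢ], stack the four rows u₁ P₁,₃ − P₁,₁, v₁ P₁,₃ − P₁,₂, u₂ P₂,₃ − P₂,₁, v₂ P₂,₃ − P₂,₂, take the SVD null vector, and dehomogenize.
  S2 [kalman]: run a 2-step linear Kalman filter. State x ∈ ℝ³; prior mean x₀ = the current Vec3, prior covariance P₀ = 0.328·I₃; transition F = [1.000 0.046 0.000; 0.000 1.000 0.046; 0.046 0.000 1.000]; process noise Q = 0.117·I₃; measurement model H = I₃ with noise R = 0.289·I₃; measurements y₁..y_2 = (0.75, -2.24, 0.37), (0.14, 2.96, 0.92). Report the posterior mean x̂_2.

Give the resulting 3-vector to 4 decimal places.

result = (0.6117, 0.8625, 0.9659)

source (fourbar_fk): coupler pose = R=[0.8421 -0.5392 0.0000; 0.5392 0.8421 0.0000; 0.0000 0.0000 1.0000], t=(-0.3594, 0.6468, 0.0000)
after S1 (triangulate): (1.6455, 0.1523, 1.7190)
after S2 (kf_track): (0.6117, 0.8625, 0.9659)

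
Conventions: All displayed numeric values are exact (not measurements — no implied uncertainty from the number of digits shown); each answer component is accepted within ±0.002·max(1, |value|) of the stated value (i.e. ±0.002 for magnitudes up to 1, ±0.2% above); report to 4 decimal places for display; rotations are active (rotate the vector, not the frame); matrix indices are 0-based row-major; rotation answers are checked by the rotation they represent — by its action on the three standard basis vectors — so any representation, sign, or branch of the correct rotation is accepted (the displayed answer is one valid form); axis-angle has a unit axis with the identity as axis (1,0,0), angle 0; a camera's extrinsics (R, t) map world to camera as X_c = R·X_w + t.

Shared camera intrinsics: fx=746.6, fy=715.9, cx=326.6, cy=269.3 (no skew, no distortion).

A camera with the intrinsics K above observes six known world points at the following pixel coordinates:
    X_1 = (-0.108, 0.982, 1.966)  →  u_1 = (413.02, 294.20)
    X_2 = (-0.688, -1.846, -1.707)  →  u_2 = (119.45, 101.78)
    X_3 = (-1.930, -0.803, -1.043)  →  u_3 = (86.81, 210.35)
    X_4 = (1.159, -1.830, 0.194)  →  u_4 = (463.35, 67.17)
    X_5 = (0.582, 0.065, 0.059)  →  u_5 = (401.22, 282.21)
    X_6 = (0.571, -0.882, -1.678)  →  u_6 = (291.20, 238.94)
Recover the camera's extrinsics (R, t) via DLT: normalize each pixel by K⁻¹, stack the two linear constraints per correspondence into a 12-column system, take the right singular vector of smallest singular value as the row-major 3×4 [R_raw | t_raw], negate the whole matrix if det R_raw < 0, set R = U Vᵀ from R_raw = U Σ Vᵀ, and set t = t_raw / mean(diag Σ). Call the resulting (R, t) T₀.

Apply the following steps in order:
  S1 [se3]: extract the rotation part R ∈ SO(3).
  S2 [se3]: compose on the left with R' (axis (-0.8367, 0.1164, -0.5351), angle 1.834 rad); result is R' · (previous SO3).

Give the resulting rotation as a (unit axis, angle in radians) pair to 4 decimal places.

source (pnp_recover): camera pose = R=[0.8806 0.0837 0.4664; 0.0825 0.9422 -0.3249; -0.4666 0.3245 0.8228], t=(0.1200, 0.0300, 6.8602)
after S1 (rot_of_se3): [0.8806 0.0837 0.4664; 0.0825 0.9422 -0.3249; -0.4666 0.3245 0.8228]
after S2 (compose_so3): [0.2646 0.6428 0.7188; -0.9235 -0.0458 0.3809; 0.2778 -0.7646 0.5815]

rotation (axis_angle) = ((-0.5756, 0.2216, -0.7871), 1.6708)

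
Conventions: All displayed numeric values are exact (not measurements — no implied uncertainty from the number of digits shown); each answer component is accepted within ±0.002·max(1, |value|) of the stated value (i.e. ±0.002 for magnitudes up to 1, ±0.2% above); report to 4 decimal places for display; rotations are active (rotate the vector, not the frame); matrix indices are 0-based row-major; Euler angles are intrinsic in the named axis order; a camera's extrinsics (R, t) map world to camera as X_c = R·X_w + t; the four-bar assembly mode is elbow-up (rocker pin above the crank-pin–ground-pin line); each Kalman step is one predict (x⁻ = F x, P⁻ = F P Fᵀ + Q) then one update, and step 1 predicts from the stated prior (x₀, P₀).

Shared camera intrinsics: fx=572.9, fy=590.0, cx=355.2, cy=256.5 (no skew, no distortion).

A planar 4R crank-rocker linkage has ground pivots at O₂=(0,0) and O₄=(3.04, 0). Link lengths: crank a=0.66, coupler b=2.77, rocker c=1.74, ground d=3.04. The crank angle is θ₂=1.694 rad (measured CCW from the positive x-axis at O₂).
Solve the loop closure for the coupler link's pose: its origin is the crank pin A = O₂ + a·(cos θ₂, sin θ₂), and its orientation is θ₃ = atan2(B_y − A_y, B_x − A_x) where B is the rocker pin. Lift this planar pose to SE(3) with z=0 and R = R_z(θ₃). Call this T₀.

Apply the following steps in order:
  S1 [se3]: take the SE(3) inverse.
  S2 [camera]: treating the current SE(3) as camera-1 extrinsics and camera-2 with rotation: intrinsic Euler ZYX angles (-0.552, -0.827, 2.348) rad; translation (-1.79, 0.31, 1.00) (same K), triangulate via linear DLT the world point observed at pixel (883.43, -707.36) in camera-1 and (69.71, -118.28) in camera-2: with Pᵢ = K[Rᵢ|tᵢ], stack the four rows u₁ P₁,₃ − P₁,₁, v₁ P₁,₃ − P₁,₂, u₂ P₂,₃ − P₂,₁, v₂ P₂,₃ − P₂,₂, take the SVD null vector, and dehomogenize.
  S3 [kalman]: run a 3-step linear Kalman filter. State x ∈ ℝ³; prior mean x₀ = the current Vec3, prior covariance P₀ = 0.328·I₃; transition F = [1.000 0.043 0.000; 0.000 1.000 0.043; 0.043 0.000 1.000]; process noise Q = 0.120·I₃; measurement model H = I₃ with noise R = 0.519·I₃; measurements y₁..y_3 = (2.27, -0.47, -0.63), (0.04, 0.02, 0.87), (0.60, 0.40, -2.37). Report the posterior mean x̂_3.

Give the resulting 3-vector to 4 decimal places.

result = (0.8268, -0.0200, -0.5738)

source (fourbar_fk): coupler pose = R=[0.9326 -0.3609 0.0000; 0.3609 0.9326 0.0000; 0.0000 0.0000 1.0000], t=(-0.0811, 0.6550, 0.0000)
after S1 (invert_se3): R=[0.9326 0.3609 0.0000; -0.3609 0.9326 0.0000; 0.0000 0.0000 1.0000], t=(-0.1608, -0.6401, 0.0000)
after S2 (triangulate): (1.2639, -0.4499, 0.9279)
after S3 (kf_track): (0.8268, -0.0200, -0.5738)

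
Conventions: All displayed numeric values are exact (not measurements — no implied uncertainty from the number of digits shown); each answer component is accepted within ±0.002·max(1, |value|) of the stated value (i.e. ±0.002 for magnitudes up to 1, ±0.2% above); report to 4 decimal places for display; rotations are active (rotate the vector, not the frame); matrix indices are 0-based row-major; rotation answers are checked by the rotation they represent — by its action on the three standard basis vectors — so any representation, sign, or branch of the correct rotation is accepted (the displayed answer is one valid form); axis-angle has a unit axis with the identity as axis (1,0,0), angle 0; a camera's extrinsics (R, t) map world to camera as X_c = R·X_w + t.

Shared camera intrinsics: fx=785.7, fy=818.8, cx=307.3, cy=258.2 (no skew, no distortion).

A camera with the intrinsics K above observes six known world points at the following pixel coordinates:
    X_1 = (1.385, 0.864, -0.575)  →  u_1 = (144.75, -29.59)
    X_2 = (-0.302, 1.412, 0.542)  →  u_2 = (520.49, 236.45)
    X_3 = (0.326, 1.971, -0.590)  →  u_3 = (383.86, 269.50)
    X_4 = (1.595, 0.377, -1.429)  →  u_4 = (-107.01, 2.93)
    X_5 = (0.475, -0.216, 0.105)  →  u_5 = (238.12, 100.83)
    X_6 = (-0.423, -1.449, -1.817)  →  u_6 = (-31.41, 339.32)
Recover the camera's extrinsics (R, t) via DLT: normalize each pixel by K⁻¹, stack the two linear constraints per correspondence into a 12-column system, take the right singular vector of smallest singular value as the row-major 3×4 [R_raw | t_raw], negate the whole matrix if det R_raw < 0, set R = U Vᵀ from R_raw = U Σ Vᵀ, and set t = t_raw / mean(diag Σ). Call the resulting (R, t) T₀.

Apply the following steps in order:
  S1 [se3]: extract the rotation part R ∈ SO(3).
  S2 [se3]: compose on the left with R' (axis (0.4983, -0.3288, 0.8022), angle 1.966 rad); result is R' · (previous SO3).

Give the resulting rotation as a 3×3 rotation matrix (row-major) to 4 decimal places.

rotation (matrix) = ((0.7241, -0.4354, 0.5349), (0.3935, 0.8977, 0.1981), (-0.5664, 0.0670, 0.8214))

source (pnp_recover): camera pose = R=[-0.3132 0.5363 0.7838; -0.8466 0.2164 -0.4863; -0.4304 -0.8158 0.3863], t=(-0.2300, -0.4000, 4.6701)
after S1 (rot_of_se3): [-0.3132 0.5363 0.7838; -0.8466 0.2164 -0.4863; -0.4304 -0.8158 0.3863]
after S2 (compose_so3): [0.7241 -0.4354 0.5349; 0.3935 0.8977 0.1981; -0.5664 0.0670 0.8214]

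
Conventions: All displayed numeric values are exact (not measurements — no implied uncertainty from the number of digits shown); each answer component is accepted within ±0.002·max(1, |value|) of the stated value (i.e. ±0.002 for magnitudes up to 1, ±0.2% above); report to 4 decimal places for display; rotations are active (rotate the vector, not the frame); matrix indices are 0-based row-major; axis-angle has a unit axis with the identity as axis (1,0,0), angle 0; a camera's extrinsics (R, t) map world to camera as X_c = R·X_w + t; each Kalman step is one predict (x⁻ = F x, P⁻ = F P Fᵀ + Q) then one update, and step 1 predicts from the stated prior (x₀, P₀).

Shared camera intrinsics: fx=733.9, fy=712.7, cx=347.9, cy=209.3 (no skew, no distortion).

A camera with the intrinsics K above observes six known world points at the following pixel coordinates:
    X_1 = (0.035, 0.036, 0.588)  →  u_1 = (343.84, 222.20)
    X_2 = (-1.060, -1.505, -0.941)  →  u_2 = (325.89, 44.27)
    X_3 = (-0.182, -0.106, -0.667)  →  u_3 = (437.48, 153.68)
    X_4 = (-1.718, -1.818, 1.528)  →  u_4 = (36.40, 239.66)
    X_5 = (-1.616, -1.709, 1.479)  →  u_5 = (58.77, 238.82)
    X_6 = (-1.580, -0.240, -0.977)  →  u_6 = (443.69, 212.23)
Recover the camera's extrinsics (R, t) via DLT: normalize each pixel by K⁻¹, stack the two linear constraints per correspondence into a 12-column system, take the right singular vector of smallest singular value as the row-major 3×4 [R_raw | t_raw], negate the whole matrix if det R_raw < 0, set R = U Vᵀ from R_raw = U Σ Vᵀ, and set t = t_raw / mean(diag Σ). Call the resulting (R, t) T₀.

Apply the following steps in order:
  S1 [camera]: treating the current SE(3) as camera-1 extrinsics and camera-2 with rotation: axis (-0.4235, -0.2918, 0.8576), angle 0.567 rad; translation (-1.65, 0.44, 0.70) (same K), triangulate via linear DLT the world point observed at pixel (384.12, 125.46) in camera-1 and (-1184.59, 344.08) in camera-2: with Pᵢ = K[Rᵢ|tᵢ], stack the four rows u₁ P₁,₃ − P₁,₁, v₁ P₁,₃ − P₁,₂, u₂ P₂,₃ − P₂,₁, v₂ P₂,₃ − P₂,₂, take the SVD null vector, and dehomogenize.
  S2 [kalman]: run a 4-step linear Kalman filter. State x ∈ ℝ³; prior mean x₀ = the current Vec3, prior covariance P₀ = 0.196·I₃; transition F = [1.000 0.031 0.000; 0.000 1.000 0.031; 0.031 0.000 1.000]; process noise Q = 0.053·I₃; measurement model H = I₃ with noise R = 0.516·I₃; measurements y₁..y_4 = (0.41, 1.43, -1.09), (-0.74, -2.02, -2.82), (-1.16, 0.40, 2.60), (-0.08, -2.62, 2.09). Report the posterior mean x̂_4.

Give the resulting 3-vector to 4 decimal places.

source (pnp_recover): camera pose = R=[0.1837 0.6583 -0.7300; -0.5334 0.6905 0.4885; 0.8257 0.2996 0.4780], t=(0.3611, -0.1706, 6.5973)
after S1 (triangulate): (0.2453, -0.4614, -0.3004)
after S2 (kf_track): (-0.2715, -0.9137, 0.4593)

result = (-0.2715, -0.9137, 0.4593)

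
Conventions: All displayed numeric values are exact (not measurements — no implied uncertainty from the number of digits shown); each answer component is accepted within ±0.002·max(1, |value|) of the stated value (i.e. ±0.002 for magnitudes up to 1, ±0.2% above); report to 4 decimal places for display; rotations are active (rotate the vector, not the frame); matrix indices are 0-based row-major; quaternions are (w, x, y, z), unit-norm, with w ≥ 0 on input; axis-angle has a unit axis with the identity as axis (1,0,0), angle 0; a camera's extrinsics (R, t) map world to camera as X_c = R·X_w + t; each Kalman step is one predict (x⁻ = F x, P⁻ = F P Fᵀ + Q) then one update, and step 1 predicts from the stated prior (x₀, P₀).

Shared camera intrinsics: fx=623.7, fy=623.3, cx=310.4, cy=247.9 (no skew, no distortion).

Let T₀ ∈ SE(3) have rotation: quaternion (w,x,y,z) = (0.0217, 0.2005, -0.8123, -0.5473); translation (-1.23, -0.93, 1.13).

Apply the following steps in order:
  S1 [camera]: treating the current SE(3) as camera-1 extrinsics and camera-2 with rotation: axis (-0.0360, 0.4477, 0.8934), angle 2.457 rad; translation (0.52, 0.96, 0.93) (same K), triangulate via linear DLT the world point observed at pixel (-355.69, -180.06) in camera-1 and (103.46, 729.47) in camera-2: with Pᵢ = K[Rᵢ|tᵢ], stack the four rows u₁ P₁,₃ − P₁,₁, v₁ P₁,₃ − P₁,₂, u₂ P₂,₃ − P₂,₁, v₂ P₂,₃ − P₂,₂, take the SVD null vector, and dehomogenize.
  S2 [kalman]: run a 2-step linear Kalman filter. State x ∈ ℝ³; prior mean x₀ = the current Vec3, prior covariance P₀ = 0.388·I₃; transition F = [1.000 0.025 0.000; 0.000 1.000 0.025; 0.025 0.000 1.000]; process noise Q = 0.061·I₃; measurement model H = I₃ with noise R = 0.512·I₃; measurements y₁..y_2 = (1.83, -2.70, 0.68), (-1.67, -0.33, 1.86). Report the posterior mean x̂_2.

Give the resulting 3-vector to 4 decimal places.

result = (0.0975, -0.7069, 0.7887)

after S1 (triangulate): (0.5298, 0.6260, -0.2976)
after S2 (kf_track): (0.0975, -0.7069, 0.7887)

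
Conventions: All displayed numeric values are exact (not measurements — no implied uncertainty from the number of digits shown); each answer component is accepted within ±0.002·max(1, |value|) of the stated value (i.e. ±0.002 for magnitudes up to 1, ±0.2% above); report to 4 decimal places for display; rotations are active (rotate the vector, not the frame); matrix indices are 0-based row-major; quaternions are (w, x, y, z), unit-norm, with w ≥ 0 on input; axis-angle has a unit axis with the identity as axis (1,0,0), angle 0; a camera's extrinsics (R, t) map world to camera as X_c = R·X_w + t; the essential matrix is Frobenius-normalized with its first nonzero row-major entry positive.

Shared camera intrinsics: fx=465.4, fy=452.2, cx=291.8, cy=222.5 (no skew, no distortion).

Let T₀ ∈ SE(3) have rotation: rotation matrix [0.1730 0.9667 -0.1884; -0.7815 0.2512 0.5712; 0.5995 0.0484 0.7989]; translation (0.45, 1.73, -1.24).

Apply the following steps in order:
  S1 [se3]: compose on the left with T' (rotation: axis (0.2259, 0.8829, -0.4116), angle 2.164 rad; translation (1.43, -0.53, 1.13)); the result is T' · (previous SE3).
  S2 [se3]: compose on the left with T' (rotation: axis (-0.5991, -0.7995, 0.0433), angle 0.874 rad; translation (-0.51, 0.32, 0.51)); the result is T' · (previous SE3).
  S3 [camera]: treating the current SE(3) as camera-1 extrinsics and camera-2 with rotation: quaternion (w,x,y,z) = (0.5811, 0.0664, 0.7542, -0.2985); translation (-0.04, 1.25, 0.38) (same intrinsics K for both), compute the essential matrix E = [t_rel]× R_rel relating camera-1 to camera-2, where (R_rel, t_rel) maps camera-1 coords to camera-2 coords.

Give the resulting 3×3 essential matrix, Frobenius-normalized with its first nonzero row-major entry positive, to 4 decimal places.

matrix = [0.0243 -0.5443 0.4251; 0.4088 -0.1500 -0.0188; 0.5474 -0.0045 -0.1815]

after S1 (compose_se3): R=[-0.2407 -0.2712 0.9319; -0.9701 0.0990 -0.2217; -0.0322 -0.9574 -0.2869], t=(1.6146, 1.5266, 0.4449)
after S2 (compose_se3): R=[-0.2996 0.4007 0.8658; -0.9084 -0.3973 -0.1305; 0.2918 -0.8256 0.4830], t=(0.6682, 2.1788, 1.0504)
after S3 (essential): [0.0243 -0.5443 0.4251; 0.4088 -0.1500 -0.0188; 0.5474 -0.0045 -0.1815]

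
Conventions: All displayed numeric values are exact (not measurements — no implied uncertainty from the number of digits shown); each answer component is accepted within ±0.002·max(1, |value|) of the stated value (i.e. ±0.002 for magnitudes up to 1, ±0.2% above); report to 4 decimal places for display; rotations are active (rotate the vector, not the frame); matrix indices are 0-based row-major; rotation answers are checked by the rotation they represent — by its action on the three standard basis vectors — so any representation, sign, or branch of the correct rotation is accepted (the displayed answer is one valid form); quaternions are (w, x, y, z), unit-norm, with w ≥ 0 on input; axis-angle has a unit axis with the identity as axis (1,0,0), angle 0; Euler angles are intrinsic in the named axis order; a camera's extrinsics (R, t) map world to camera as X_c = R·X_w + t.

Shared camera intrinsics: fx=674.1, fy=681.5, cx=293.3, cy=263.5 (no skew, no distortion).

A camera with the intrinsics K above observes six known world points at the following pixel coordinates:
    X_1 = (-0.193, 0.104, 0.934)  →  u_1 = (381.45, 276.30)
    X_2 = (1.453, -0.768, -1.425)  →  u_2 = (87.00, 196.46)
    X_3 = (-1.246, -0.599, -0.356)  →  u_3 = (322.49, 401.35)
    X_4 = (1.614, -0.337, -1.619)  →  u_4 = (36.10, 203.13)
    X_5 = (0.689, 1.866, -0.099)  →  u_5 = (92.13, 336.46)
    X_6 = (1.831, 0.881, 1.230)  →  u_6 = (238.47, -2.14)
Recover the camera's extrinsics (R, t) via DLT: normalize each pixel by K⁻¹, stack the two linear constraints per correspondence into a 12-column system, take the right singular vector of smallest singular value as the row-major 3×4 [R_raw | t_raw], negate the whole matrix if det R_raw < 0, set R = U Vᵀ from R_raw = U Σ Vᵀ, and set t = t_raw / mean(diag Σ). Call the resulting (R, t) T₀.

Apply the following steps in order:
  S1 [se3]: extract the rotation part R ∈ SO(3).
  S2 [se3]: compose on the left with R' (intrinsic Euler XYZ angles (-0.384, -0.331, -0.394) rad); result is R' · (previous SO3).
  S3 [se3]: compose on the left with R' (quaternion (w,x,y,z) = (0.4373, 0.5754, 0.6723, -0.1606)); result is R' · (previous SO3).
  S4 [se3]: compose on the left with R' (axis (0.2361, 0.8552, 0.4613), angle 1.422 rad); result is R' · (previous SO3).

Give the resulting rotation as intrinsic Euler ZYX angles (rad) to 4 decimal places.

source (pnp_recover): camera pose = R=[-0.5032 -0.2355 0.8315; -0.8431 0.3448 -0.4126; -0.1895 -0.9086 -0.3721], t=(-0.2000, 0.2800, 5.3699)
after S1 (rot_of_se3): [-0.5032 -0.2355 0.8315; -0.8431 0.3448 -0.4126; -0.1895 -0.9086 -0.3721]
after S2 (compose_so3): [-0.6839 0.2148 0.6972; -0.7059 0.0467 -0.7068; -0.1844 -0.9755 0.1197]
after S3 (compose_so3): [-0.7500 -0.3410 -0.5668; -0.5025 0.8509 0.1530; 0.4301 0.3996 -0.8095]
after S4 (compose_so3): [0.3997 0.0664 -0.9143; -0.8146 0.4830 -0.3210; 0.4203 0.8731 0.2472]

rotation (euler_zyx) = (-1.1147, -0.4338, 1.2949)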